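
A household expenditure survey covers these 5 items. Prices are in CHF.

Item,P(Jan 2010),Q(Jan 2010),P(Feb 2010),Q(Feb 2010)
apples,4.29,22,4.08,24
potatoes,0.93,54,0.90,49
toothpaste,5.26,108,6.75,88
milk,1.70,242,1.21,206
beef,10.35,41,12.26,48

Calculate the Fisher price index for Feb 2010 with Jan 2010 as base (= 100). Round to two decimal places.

Laspeyres component (base-period weights):
ΣP(Feb 2010)Q(Jan 2010) = 4.08×22 + 0.90×54 + 6.75×108 + 1.21×242 + 12.26×41 = 89.76 + 48.6 + 729 + 292.82 + 502.66 = 1662.84
ΣP(Jan 2010)Q(Jan 2010) = 4.29×22 + 0.93×54 + 5.26×108 + 1.70×242 + 10.35×41 = 94.38 + 50.22 + 568.08 + 411.4 + 424.35 = 1548.43
L = 1662.84 / 1548.43 × 100 = 107.3888
Paasche component (current-period weights):
ΣP(Feb 2010)Q(Feb 2010) = 4.08×24 + 0.90×49 + 6.75×88 + 1.21×206 + 12.26×48 = 97.92 + 44.1 + 594 + 249.26 + 588.48 = 1573.76
ΣP(Jan 2010)Q(Feb 2010) = 4.29×24 + 0.93×49 + 5.26×88 + 1.70×206 + 10.35×48 = 102.96 + 45.57 + 462.88 + 350.2 + 496.8 = 1458.41
P = 1573.76 / 1458.41 × 100 = 107.9093
Fisher = √(L × P) = √(107.3888 × 107.9093) = 107.6487

107.65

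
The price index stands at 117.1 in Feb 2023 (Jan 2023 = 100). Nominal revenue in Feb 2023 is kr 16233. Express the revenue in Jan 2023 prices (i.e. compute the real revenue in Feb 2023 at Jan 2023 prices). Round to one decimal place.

13862.5

Real = Nominal ÷ (Index/100) = 16233 ÷ (117.1/100)
     = 16233 ÷ 1.171 = 13862.5107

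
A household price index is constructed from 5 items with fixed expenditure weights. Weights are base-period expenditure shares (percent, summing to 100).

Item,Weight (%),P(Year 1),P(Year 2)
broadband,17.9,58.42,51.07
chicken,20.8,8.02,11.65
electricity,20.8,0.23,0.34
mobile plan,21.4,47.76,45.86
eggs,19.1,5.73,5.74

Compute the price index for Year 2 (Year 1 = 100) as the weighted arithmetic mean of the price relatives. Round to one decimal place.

broadband: 17.9 × (51.07/58.42) = 17.9 × 0.874187 = 15.6479
chicken: 20.8 × (11.65/8.02) = 20.8 × 1.452618 = 30.2145
electricity: 20.8 × (0.34/0.23) = 20.8 × 1.478261 = 30.7478
mobile plan: 21.4 × (45.86/47.76) = 21.4 × 0.960218 = 20.5487
eggs: 19.1 × (5.74/5.73) = 19.1 × 1.001745 = 19.1333
Index = Σ wᵢ·(p₁ᵢ/p₀ᵢ) = 15.6479 + 30.2145 + 30.7478 + 20.5487 + 19.1333 = 116.2922

116.3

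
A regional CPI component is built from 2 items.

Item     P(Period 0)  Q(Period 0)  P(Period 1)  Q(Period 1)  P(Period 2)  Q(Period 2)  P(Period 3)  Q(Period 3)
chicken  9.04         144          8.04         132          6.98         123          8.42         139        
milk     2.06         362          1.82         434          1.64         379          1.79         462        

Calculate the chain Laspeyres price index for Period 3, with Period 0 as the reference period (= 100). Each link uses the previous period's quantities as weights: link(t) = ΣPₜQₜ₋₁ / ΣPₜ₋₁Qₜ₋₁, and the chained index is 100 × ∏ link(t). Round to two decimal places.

90.65

Link Period 0→Period 1:
ΣP(Period 1)Q(Period 0) = 8.04×144 + 1.82×362 = 1157.76 + 658.84 = 1816.6
ΣP(Period 0)Q(Period 0) = 9.04×144 + 2.06×362 = 1301.76 + 745.72 = 2047.48
link = 1816.6/2047.48 = 0.887237
Link Period 1→Period 2:
ΣP(Period 2)Q(Period 1) = 6.98×132 + 1.64×434 = 921.36 + 711.76 = 1633.12
ΣP(Period 1)Q(Period 1) = 8.04×132 + 1.82×434 = 1061.28 + 789.88 = 1851.16
link = 1633.12/1851.16 = 0.882214
Link Period 2→Period 3:
ΣP(Period 3)Q(Period 2) = 8.42×123 + 1.79×379 = 1035.66 + 678.41 = 1714.07
ΣP(Period 2)Q(Period 2) = 6.98×123 + 1.64×379 = 858.54 + 621.56 = 1480.1
link = 1714.07/1480.1 = 1.158077
Chained index = 100 × 0.887237 × 0.882214 × 1.158077 = 90.6465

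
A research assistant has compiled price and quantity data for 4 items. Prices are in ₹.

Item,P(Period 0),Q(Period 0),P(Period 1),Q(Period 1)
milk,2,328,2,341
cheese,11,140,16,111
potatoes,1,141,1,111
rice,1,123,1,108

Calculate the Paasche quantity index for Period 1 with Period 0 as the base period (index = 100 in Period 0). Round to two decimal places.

Paasche quantity index uses current-period prices as weights.
ΣP(Period 1)·Q(Period 1) = 2×341 + 16×111 + 1×111 + 1×108 = 682 + 1776 + 111 + 108 = 2677
ΣP(Period 1)·Q(Period 0) = 2×328 + 16×140 + 1×141 + 1×123 = 656 + 2240 + 141 + 123 = 3160
Index = 2677 / 3160 × 100 = 84.7152

84.72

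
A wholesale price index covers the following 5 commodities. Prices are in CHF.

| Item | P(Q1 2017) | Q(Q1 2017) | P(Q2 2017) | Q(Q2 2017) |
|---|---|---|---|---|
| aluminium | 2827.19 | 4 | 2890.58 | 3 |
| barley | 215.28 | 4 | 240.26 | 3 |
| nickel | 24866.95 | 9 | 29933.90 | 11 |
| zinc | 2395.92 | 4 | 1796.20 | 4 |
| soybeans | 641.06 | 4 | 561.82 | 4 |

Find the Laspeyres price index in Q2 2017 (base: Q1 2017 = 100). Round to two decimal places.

117.43

Laspeyres price index uses base-period quantities as weights.
ΣP(Q2 2017)·Q(Q1 2017) = 2890.58×4 + 240.26×4 + 29933.90×9 + 1796.20×4 + 561.82×4 = 11562.32 + 961.04 + 269405.1 + 7184.8 + 2247.28 = 291360.54
ΣP(Q1 2017)·Q(Q1 2017) = 2827.19×4 + 215.28×4 + 24866.95×9 + 2395.92×4 + 641.06×4 = 11308.76 + 861.12 + 223802.55 + 9583.68 + 2564.24 = 248120.35
Index = 291360.54 / 248120.35 × 100 = 117.4271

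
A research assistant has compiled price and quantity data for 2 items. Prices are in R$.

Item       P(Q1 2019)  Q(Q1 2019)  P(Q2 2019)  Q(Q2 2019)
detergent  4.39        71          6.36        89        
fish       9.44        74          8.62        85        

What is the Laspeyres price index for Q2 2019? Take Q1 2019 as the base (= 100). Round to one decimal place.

Laspeyres price index uses base-period quantities as weights.
ΣP(Q2 2019)·Q(Q1 2019) = 6.36×71 + 8.62×74 = 451.56 + 637.88 = 1089.44
ΣP(Q1 2019)·Q(Q1 2019) = 4.39×71 + 9.44×74 = 311.69 + 698.56 = 1010.25
Index = 1089.44 / 1010.25 × 100 = 107.8387

107.8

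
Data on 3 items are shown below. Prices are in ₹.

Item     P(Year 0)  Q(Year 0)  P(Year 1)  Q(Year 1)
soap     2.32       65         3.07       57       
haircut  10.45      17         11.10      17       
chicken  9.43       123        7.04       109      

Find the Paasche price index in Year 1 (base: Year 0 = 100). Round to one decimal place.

Paasche price index uses current-period quantities as weights.
ΣP(Year 1)·Q(Year 1) = 3.07×57 + 11.10×17 + 7.04×109 = 174.99 + 188.7 + 767.36 = 1131.05
ΣP(Year 0)·Q(Year 1) = 2.32×57 + 10.45×17 + 9.43×109 = 132.24 + 177.65 + 1027.87 = 1337.76
Index = 1131.05 / 1337.76 × 100 = 84.5481

84.5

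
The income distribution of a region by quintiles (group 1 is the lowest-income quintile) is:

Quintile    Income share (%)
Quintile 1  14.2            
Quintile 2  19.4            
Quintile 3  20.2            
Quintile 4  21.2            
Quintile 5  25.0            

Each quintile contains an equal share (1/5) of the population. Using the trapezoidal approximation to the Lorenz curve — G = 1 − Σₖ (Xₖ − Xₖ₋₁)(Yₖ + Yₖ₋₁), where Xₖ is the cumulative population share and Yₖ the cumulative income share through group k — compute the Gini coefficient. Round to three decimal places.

0.094

Cumulative income shares Yₖ: 0.1420, 0.3360, 0.5380, 0.7500, 1.0000
Σ (Xₖ−Xₖ₋₁)(Yₖ+Yₖ₋₁) = (1/5)(0.1420+0.0000) + (1/5)(0.3360+0.1420) + (1/5)(0.5380+0.3360) + (1/5)(0.7500+0.5380) + (1/5)(1.0000+0.7500)
  = 0.0284 + 0.0956 + 0.1748 + 0.2576 + 0.3500 = 0.9064
G = 1 − 0.9064 = 0.0936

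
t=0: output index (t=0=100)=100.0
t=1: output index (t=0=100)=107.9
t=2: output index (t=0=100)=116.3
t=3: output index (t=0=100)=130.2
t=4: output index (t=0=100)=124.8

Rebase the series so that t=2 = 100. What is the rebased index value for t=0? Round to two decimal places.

85.98

Rebased(t=0) = 100.0 / 116.3 × 100 = 85.9845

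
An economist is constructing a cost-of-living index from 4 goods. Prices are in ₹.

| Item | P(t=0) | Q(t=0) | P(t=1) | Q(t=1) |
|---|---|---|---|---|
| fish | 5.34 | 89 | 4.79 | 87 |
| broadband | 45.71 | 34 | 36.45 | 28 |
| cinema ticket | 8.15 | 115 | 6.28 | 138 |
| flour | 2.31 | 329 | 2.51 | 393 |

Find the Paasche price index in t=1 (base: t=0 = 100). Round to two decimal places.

87.12

Paasche price index uses current-period quantities as weights.
ΣP(t=1)·Q(t=1) = 4.79×87 + 36.45×28 + 6.28×138 + 2.51×393 = 416.73 + 1020.6 + 866.64 + 986.43 = 3290.4
ΣP(t=0)·Q(t=1) = 5.34×87 + 45.71×28 + 8.15×138 + 2.31×393 = 464.58 + 1279.88 + 1124.7 + 907.83 = 3776.99
Index = 3290.4 / 3776.99 × 100 = 87.1170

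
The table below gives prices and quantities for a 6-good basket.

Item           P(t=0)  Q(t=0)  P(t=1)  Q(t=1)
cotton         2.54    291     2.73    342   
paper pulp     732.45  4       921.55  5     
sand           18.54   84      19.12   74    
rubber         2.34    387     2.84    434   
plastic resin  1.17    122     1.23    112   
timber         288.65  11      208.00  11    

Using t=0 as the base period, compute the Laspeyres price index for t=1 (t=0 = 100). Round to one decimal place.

Laspeyres price index uses base-period quantities as weights.
ΣP(t=1)·Q(t=0) = 2.73×291 + 921.55×4 + 19.12×84 + 2.84×387 + 1.23×122 + 208.00×11 = 794.43 + 3686.2 + 1606.08 + 1099.08 + 150.06 + 2288 = 9623.85
ΣP(t=0)·Q(t=0) = 2.54×291 + 732.45×4 + 18.54×84 + 2.34×387 + 1.17×122 + 288.65×11 = 739.14 + 2929.8 + 1557.36 + 905.58 + 142.74 + 3175.15 = 9449.77
Index = 9623.85 / 9449.77 × 100 = 101.8422

101.8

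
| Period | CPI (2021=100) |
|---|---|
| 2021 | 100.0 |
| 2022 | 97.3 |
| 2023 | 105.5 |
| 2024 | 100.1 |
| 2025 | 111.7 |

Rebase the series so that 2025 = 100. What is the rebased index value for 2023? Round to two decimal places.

Rebased(2023) = 105.5 / 111.7 × 100 = 94.4494

94.45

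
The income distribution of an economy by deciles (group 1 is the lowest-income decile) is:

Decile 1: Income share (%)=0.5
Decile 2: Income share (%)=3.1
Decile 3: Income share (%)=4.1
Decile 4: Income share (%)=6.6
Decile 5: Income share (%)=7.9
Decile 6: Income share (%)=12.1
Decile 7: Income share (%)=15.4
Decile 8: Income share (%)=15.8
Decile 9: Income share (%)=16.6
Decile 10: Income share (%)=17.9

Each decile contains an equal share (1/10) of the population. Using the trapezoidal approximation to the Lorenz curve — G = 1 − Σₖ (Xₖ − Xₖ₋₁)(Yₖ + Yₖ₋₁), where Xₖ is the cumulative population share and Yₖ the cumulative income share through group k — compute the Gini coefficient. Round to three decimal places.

Cumulative income shares Yₖ: 0.0050, 0.0360, 0.0770, 0.1430, 0.2220, 0.3430, 0.4970, 0.6550, 0.8210, 1.0000
Σ (Xₖ−Xₖ₋₁)(Yₖ+Yₖ₋₁) = (1/10)(0.0050+0.0000) + (1/10)(0.0360+0.0050) + (1/10)(0.0770+0.0360) + (1/10)(0.1430+0.0770) + (1/10)(0.2220+0.1430) + (1/10)(0.3430+0.2220) + (1/10)(0.4970+0.3430) + (1/10)(0.6550+0.4970) + (1/10)(0.8210+0.6550) + (1/10)(1.0000+0.8210)
  = 0.0005 + 0.0041 + 0.0113 + 0.0220 + 0.0365 + 0.0565 + 0.0840 + 0.1152 + 0.1476 + 0.1821 = 0.6598
G = 1 − 0.6598 = 0.3402

0.340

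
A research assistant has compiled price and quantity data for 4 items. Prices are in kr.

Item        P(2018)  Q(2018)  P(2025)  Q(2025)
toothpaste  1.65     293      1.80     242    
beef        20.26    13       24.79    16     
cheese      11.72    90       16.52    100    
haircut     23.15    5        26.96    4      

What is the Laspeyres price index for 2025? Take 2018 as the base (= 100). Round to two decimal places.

128.89

Laspeyres price index uses base-period quantities as weights.
ΣP(2025)·Q(2018) = 1.80×293 + 24.79×13 + 16.52×90 + 26.96×5 = 527.4 + 322.27 + 1486.8 + 134.8 = 2471.27
ΣP(2018)·Q(2018) = 1.65×293 + 20.26×13 + 11.72×90 + 23.15×5 = 483.45 + 263.38 + 1054.8 + 115.75 = 1917.38
Index = 2471.27 / 1917.38 × 100 = 128.8879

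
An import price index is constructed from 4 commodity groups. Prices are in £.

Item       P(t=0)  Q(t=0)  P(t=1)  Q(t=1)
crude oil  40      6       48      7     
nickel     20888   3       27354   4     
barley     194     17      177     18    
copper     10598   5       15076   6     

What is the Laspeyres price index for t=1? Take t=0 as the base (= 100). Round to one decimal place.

Laspeyres price index uses base-period quantities as weights.
ΣP(t=1)·Q(t=0) = 48×6 + 27354×3 + 177×17 + 15076×5 = 288 + 82062 + 3009 + 75380 = 160739
ΣP(t=0)·Q(t=0) = 40×6 + 20888×3 + 194×17 + 10598×5 = 240 + 62664 + 3298 + 52990 = 119192
Index = 160739 / 119192 × 100 = 134.8572

134.9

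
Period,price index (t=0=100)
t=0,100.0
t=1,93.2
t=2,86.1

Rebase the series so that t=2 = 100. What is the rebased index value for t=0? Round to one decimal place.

Rebased(t=0) = 100.0 / 86.1 × 100 = 116.1440

116.1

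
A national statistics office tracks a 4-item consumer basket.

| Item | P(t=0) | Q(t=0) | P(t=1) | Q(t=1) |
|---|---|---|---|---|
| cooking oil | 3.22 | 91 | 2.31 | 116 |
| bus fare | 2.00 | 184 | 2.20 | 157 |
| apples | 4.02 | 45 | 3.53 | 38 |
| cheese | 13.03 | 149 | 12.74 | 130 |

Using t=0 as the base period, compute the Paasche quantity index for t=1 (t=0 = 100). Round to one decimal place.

90.0

Paasche quantity index uses current-period prices as weights.
ΣP(t=1)·Q(t=1) = 2.31×116 + 2.20×157 + 3.53×38 + 12.74×130 = 267.96 + 345.4 + 134.14 + 1656.2 = 2403.7
ΣP(t=1)·Q(t=0) = 2.31×91 + 2.20×184 + 3.53×45 + 12.74×149 = 210.21 + 404.8 + 158.85 + 1898.26 = 2672.12
Index = 2403.7 / 2672.12 × 100 = 89.9548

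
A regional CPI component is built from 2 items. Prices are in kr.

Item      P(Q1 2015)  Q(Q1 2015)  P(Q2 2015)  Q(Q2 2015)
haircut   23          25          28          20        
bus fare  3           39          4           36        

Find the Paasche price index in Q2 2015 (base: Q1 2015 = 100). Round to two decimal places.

123.94

Paasche price index uses current-period quantities as weights.
ΣP(Q2 2015)·Q(Q2 2015) = 28×20 + 4×36 = 560 + 144 = 704
ΣP(Q1 2015)·Q(Q2 2015) = 23×20 + 3×36 = 460 + 108 = 568
Index = 704 / 568 × 100 = 123.9437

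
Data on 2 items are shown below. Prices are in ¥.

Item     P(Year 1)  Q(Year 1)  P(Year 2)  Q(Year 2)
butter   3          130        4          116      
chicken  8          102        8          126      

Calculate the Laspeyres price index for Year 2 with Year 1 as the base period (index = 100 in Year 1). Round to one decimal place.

Laspeyres price index uses base-period quantities as weights.
ΣP(Year 2)·Q(Year 1) = 4×130 + 8×102 = 520 + 816 = 1336
ΣP(Year 1)·Q(Year 1) = 3×130 + 8×102 = 390 + 816 = 1206
Index = 1336 / 1206 × 100 = 110.7794

110.8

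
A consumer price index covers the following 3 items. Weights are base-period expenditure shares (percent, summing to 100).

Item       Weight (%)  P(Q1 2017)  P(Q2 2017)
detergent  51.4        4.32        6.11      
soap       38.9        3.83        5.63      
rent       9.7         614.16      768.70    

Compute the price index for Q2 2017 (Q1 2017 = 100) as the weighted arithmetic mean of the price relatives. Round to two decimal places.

142.02

detergent: 51.4 × (6.11/4.32) = 51.4 × 1.414352 = 72.6977
soap: 38.9 × (5.63/3.83) = 38.9 × 1.469974 = 57.1820
rent: 9.7 × (768.70/614.16) = 9.7 × 1.251628 = 12.1408
Index = Σ wᵢ·(p₁ᵢ/p₀ᵢ) = 72.6977 + 57.1820 + 12.1408 = 142.0205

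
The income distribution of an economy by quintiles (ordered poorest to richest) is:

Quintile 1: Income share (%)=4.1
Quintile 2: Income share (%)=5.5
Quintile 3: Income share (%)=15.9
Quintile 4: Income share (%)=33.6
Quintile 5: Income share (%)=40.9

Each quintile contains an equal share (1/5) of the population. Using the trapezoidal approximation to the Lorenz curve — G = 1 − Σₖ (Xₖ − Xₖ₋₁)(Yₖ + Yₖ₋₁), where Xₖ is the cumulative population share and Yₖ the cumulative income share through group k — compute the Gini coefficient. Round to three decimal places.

Cumulative income shares Yₖ: 0.0410, 0.0960, 0.2550, 0.5910, 1.0000
Σ (Xₖ−Xₖ₋₁)(Yₖ+Yₖ₋₁) = (1/5)(0.0410+0.0000) + (1/5)(0.0960+0.0410) + (1/5)(0.2550+0.0960) + (1/5)(0.5910+0.2550) + (1/5)(1.0000+0.5910)
  = 0.0082 + 0.0274 + 0.0702 + 0.1692 + 0.3182 = 0.5932
G = 1 − 0.5932 = 0.4068

0.407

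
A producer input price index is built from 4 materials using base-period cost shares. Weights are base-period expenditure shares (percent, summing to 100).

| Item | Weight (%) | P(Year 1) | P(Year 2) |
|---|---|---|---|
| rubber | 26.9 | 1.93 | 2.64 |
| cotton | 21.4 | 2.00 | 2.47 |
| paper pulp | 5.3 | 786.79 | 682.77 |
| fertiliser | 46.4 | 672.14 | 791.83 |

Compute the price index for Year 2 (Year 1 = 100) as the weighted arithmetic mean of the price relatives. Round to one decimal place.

rubber: 26.9 × (2.64/1.93) = 26.9 × 1.367876 = 36.7959
cotton: 21.4 × (2.47/2.00) = 21.4 × 1.235000 = 26.4290
paper pulp: 5.3 × (682.77/786.79) = 5.3 × 0.867792 = 4.5993
fertiliser: 46.4 × (791.83/672.14) = 46.4 × 1.178073 = 54.6626
Index = Σ wᵢ·(p₁ᵢ/p₀ᵢ) = 36.7959 + 26.4290 + 4.5993 + 54.6626 = 122.4867

122.5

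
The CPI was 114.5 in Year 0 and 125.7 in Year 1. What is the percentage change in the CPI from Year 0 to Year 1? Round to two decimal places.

9.78%

Change = (125.7 − 114.5) / 114.5 × 100
       = 11.2 / 114.5 × 100 = 9.7817%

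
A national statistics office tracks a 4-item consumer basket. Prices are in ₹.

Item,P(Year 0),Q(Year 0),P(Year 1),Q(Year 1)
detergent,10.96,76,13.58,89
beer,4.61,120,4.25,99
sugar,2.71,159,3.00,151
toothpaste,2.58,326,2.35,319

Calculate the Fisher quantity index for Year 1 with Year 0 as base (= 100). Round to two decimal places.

Laspeyres component (base-period weights):
ΣP(Year 0)Q(Year 1) = 10.96×89 + 4.61×99 + 2.71×151 + 2.58×319 = 975.44 + 456.39 + 409.21 + 823.02 = 2664.06
ΣP(Year 0)Q(Year 0) = 10.96×76 + 4.61×120 + 2.71×159 + 2.58×326 = 832.96 + 553.2 + 430.89 + 841.08 = 2658.13
L = 2664.06 / 2658.13 × 100 = 100.2231
Paasche component (current-period weights):
ΣP(Year 1)Q(Year 1) = 13.58×89 + 4.25×99 + 3.00×151 + 2.35×319 = 1208.62 + 420.75 + 453 + 749.65 = 2832.02
ΣP(Year 1)Q(Year 0) = 13.58×76 + 4.25×120 + 3.00×159 + 2.35×326 = 1032.08 + 510 + 477 + 766.1 = 2785.18
P = 2832.02 / 2785.18 × 100 = 101.6818
Fisher = √(L × P) = √(100.2231 × 101.6818) = 100.9498

100.95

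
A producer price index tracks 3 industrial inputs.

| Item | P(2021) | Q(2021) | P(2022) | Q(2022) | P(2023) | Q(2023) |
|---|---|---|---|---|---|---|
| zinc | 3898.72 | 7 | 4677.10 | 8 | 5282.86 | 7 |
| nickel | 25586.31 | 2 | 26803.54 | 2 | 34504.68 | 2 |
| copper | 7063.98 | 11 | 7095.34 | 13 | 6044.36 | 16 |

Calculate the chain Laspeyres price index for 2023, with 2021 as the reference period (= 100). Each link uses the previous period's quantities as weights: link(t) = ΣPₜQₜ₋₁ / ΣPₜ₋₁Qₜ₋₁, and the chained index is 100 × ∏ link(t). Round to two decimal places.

109.05

Link 2021→2022:
ΣP(2022)Q(2021) = 4677.10×7 + 26803.54×2 + 7095.34×11 = 32739.7 + 53607.08 + 78048.74 = 164395.52
ΣP(2021)Q(2021) = 3898.72×7 + 25586.31×2 + 7063.98×11 = 27291.04 + 51172.62 + 77703.78 = 156167.44
link = 164395.52/156167.44 = 1.052688
Link 2022→2023:
ΣP(2023)Q(2022) = 5282.86×8 + 34504.68×2 + 6044.36×13 = 42262.88 + 69009.36 + 78576.68 = 189848.92
ΣP(2022)Q(2022) = 4677.10×8 + 26803.54×2 + 7095.34×13 = 37416.8 + 53607.08 + 92239.42 = 183263.3
link = 189848.92/183263.3 = 1.035935
Chained index = 100 × 1.052688 × 1.035935 = 109.0516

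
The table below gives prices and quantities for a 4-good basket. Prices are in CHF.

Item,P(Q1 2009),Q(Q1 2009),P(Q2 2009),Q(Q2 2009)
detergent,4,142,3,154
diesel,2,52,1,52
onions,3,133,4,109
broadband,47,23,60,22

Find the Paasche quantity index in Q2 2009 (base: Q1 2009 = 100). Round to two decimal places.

Paasche quantity index uses current-period prices as weights.
ΣP(Q2 2009)·Q(Q2 2009) = 3×154 + 1×52 + 4×109 + 60×22 = 462 + 52 + 436 + 1320 = 2270
ΣP(Q2 2009)·Q(Q1 2009) = 3×142 + 1×52 + 4×133 + 60×23 = 426 + 52 + 532 + 1380 = 2390
Index = 2270 / 2390 × 100 = 94.9791

94.98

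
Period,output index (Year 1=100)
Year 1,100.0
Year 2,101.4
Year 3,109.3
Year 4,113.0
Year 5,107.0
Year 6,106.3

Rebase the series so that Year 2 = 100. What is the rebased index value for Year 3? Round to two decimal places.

107.79

Rebased(Year 3) = 109.3 / 101.4 × 100 = 107.7909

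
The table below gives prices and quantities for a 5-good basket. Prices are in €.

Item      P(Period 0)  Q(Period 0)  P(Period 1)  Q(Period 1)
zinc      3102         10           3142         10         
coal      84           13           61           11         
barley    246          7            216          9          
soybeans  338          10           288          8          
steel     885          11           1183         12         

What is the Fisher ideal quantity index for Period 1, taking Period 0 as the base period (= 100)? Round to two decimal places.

Laspeyres component (base-period weights):
ΣP(Period 0)Q(Period 1) = 3102×10 + 84×11 + 246×9 + 338×8 + 885×12 = 31020 + 924 + 2214 + 2704 + 10620 = 47482
ΣP(Period 0)Q(Period 0) = 3102×10 + 84×13 + 246×7 + 338×10 + 885×11 = 31020 + 1092 + 1722 + 3380 + 9735 = 46949
L = 47482 / 46949 × 100 = 101.1353
Paasche component (current-period weights):
ΣP(Period 1)Q(Period 1) = 3142×10 + 61×11 + 216×9 + 288×8 + 1183×12 = 31420 + 671 + 1944 + 2304 + 14196 = 50535
ΣP(Period 1)Q(Period 0) = 3142×10 + 61×13 + 216×7 + 288×10 + 1183×11 = 31420 + 793 + 1512 + 2880 + 13013 = 49618
P = 50535 / 49618 × 100 = 101.8481
Fisher = √(L × P) = √(101.1353 × 101.8481) = 101.4911

101.49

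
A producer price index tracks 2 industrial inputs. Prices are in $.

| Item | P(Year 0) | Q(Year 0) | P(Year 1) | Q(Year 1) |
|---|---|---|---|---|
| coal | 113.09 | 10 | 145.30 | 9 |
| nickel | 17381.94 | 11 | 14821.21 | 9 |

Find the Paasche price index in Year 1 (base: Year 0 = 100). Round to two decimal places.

85.55

Paasche price index uses current-period quantities as weights.
ΣP(Year 1)·Q(Year 1) = 145.30×9 + 14821.21×9 = 1307.7 + 133390.89 = 134698.59
ΣP(Year 0)·Q(Year 1) = 113.09×9 + 17381.94×9 = 1017.81 + 156437.46 = 157455.27
Index = 134698.59 / 157455.27 × 100 = 85.5472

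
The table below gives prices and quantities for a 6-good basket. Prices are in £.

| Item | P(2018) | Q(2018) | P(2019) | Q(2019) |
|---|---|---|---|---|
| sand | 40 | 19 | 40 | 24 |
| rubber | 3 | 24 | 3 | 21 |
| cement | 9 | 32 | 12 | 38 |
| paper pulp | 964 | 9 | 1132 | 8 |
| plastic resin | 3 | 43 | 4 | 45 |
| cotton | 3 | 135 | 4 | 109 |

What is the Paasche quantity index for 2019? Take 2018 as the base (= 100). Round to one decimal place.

92.0

Paasche quantity index uses current-period prices as weights.
ΣP(2019)·Q(2019) = 40×24 + 3×21 + 12×38 + 1132×8 + 4×45 + 4×109 = 960 + 63 + 456 + 9056 + 180 + 436 = 11151
ΣP(2019)·Q(2018) = 40×19 + 3×24 + 12×32 + 1132×9 + 4×43 + 4×135 = 760 + 72 + 384 + 10188 + 172 + 540 = 12116
Index = 11151 / 12116 × 100 = 92.0353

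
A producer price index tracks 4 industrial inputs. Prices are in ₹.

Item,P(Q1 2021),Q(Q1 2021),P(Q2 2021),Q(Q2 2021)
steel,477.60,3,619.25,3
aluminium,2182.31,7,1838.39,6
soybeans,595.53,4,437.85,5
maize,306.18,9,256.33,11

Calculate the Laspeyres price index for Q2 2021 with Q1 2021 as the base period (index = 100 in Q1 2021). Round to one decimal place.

86.0

Laspeyres price index uses base-period quantities as weights.
ΣP(Q2 2021)·Q(Q1 2021) = 619.25×3 + 1838.39×7 + 437.85×4 + 256.33×9 = 1857.75 + 12868.73 + 1751.4 + 2306.97 = 18784.85
ΣP(Q1 2021)·Q(Q1 2021) = 477.60×3 + 2182.31×7 + 595.53×4 + 306.18×9 = 1432.8 + 15276.17 + 2382.12 + 2755.62 = 21846.71
Index = 18784.85 / 21846.71 × 100 = 85.9848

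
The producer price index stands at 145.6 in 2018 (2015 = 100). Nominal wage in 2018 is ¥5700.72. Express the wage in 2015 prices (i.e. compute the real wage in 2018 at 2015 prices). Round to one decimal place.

3915.3

Real = Nominal ÷ (Index/100) = 5700.72 ÷ (145.6/100)
     = 5700.72 ÷ 1.456 = 3915.3297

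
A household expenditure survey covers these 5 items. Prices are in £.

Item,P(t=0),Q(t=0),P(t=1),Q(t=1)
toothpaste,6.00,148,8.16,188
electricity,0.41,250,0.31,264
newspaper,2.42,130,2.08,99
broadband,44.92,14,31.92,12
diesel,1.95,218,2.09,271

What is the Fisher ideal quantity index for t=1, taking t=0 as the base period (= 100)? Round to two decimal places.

Laspeyres component (base-period weights):
ΣP(t=0)Q(t=1) = 6.00×188 + 0.41×264 + 2.42×99 + 44.92×12 + 1.95×271 = 1128 + 108.24 + 239.58 + 539.04 + 528.45 = 2543.31
ΣP(t=0)Q(t=0) = 6.00×148 + 0.41×250 + 2.42×130 + 44.92×14 + 1.95×218 = 888 + 102.5 + 314.6 + 628.88 + 425.1 = 2359.08
L = 2543.31 / 2359.08 × 100 = 107.8094
Paasche component (current-period weights):
ΣP(t=1)Q(t=1) = 8.16×188 + 0.31×264 + 2.08×99 + 31.92×12 + 2.09×271 = 1534.08 + 81.84 + 205.92 + 383.04 + 566.39 = 2771.27
ΣP(t=1)Q(t=0) = 8.16×148 + 0.31×250 + 2.08×130 + 31.92×14 + 2.09×218 = 1207.68 + 77.5 + 270.4 + 446.88 + 455.62 = 2458.08
P = 2771.27 / 2458.08 × 100 = 112.7412
Fisher = √(L × P) = √(107.8094 × 112.7412) = 110.2477

110.25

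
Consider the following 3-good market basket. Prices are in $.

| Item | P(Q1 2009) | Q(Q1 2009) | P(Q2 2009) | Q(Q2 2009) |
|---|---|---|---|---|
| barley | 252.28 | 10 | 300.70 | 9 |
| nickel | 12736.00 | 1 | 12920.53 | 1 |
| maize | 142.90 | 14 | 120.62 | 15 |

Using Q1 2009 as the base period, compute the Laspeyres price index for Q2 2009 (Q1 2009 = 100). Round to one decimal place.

Laspeyres price index uses base-period quantities as weights.
ΣP(Q2 2009)·Q(Q1 2009) = 300.70×10 + 12920.53×1 + 120.62×14 = 3007 + 12920.53 + 1688.68 = 17616.21
ΣP(Q1 2009)·Q(Q1 2009) = 252.28×10 + 12736.00×1 + 142.90×14 = 2522.8 + 12736 + 2000.6 = 17259.4
Index = 17616.21 / 17259.4 × 100 = 102.0673

102.1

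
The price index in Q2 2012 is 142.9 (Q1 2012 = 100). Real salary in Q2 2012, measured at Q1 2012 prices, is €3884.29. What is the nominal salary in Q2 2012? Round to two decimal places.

Nominal = Real × (Index/100) = 3884.29 × (142.9/100)
        = 3884.29 × 1.429 = 5550.6504

5550.65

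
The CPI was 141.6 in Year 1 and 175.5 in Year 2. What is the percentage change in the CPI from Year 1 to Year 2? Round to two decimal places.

23.94%

Change = (175.5 − 141.6) / 141.6 × 100
       = 33.9 / 141.6 × 100 = 23.9407%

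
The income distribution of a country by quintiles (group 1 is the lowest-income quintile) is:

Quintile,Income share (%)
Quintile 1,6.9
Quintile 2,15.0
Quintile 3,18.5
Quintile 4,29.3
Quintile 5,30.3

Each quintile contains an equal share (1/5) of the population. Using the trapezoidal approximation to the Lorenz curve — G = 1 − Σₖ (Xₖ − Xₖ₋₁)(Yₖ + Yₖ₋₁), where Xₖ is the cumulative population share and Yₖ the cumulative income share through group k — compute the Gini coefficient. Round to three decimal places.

0.244

Cumulative income shares Yₖ: 0.0690, 0.2190, 0.4040, 0.6970, 1.0000
Σ (Xₖ−Xₖ₋₁)(Yₖ+Yₖ₋₁) = (1/5)(0.0690+0.0000) + (1/5)(0.2190+0.0690) + (1/5)(0.4040+0.2190) + (1/5)(0.6970+0.4040) + (1/5)(1.0000+0.6970)
  = 0.0138 + 0.0576 + 0.1246 + 0.2202 + 0.3394 = 0.7556
G = 1 − 0.7556 = 0.2444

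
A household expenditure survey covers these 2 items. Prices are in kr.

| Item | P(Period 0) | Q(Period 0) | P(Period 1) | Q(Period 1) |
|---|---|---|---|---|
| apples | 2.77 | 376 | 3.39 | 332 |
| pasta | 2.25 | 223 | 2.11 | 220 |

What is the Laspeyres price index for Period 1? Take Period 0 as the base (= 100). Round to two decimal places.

Laspeyres price index uses base-period quantities as weights.
ΣP(Period 1)·Q(Period 0) = 3.39×376 + 2.11×223 = 1274.64 + 470.53 = 1745.17
ΣP(Period 0)·Q(Period 0) = 2.77×376 + 2.25×223 = 1041.52 + 501.75 = 1543.27
Index = 1745.17 / 1543.27 × 100 = 113.0826

113.08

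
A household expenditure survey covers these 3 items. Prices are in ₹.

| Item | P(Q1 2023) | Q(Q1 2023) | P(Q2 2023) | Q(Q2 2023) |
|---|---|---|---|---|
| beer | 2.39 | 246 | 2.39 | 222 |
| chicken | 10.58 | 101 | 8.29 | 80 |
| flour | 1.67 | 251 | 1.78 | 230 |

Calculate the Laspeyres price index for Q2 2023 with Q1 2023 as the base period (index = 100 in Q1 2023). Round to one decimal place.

Laspeyres price index uses base-period quantities as weights.
ΣP(Q2 2023)·Q(Q1 2023) = 2.39×246 + 8.29×101 + 1.78×251 = 587.94 + 837.29 + 446.78 = 1872.01
ΣP(Q1 2023)·Q(Q1 2023) = 2.39×246 + 10.58×101 + 1.67×251 = 587.94 + 1068.58 + 419.17 = 2075.69
Index = 1872.01 / 2075.69 × 100 = 90.1874

90.2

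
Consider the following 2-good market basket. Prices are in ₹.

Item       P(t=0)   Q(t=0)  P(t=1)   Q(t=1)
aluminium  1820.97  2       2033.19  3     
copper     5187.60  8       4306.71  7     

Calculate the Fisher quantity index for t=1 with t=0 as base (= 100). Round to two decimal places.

93.32

Laspeyres component (base-period weights):
ΣP(t=0)Q(t=1) = 1820.97×3 + 5187.60×7 = 5462.91 + 36313.2 = 41776.11
ΣP(t=0)Q(t=0) = 1820.97×2 + 5187.60×8 = 3641.94 + 41500.8 = 45142.74
L = 41776.11 / 45142.74 × 100 = 92.5423
Paasche component (current-period weights):
ΣP(t=1)Q(t=1) = 2033.19×3 + 4306.71×7 = 6099.57 + 30146.97 = 36246.54
ΣP(t=1)Q(t=0) = 2033.19×2 + 4306.71×8 = 4066.38 + 34453.68 = 38520.06
P = 36246.54 / 38520.06 × 100 = 94.0978
Fisher = √(L × P) = √(92.5423 × 94.0978) = 93.3168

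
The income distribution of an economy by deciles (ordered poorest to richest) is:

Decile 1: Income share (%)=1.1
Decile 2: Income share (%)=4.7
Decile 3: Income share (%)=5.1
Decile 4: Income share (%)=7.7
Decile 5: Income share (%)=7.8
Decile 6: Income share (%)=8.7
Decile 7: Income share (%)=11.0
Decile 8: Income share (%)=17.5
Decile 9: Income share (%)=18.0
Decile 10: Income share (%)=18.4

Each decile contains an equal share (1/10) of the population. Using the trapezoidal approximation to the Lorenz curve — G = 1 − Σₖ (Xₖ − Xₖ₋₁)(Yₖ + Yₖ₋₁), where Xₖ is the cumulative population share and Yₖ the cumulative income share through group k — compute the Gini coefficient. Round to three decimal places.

Cumulative income shares Yₖ: 0.0110, 0.0580, 0.1090, 0.1860, 0.2640, 0.3510, 0.4610, 0.6360, 0.8160, 1.0000
Σ (Xₖ−Xₖ₋₁)(Yₖ+Yₖ₋₁) = (1/10)(0.0110+0.0000) + (1/10)(0.0580+0.0110) + (1/10)(0.1090+0.0580) + (1/10)(0.1860+0.1090) + (1/10)(0.2640+0.1860) + (1/10)(0.3510+0.2640) + (1/10)(0.4610+0.3510) + (1/10)(0.6360+0.4610) + (1/10)(0.8160+0.6360) + (1/10)(1.0000+0.8160)
  = 0.0011 + 0.0069 + 0.0167 + 0.0295 + 0.0450 + 0.0615 + 0.0812 + 0.1097 + 0.1452 + 0.1816 = 0.6784
G = 1 − 0.6784 = 0.3216

0.322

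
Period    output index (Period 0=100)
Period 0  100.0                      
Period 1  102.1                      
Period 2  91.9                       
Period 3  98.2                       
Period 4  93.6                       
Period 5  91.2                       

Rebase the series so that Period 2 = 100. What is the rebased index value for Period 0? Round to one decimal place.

Rebased(Period 0) = 100.0 / 91.9 × 100 = 108.8139

108.8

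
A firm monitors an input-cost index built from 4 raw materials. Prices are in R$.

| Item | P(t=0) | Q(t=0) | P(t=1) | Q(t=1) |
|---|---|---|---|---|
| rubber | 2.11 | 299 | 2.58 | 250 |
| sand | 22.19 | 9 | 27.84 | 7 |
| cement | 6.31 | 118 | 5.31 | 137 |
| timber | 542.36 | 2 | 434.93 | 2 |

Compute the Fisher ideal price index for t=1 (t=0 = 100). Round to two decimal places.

Laspeyres component (base-period weights):
ΣP(t=1)Q(t=0) = 2.58×299 + 27.84×9 + 5.31×118 + 434.93×2 = 771.42 + 250.56 + 626.58 + 869.86 = 2518.42
ΣP(t=0)Q(t=0) = 2.11×299 + 22.19×9 + 6.31×118 + 542.36×2 = 630.89 + 199.71 + 744.58 + 1084.72 = 2659.9
L = 2518.42 / 2659.9 × 100 = 94.6810
Paasche component (current-period weights):
ΣP(t=1)Q(t=1) = 2.58×250 + 27.84×7 + 5.31×137 + 434.93×2 = 645 + 194.88 + 727.47 + 869.86 = 2437.21
ΣP(t=0)Q(t=1) = 2.11×250 + 22.19×7 + 6.31×137 + 542.36×2 = 527.5 + 155.33 + 864.47 + 1084.72 = 2632.02
P = 2437.21 / 2632.02 × 100 = 92.5985
Fisher = √(L × P) = √(94.6810 × 92.5985) = 93.6339

93.63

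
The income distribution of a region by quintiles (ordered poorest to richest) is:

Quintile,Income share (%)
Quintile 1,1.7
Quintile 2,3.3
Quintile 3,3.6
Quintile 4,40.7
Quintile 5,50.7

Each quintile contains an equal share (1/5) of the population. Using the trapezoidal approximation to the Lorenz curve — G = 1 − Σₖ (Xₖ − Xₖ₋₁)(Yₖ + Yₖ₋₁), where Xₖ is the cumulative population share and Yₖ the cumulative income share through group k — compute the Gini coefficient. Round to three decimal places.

Cumulative income shares Yₖ: 0.0170, 0.0500, 0.0860, 0.4930, 1.0000
Σ (Xₖ−Xₖ₋₁)(Yₖ+Yₖ₋₁) = (1/5)(0.0170+0.0000) + (1/5)(0.0500+0.0170) + (1/5)(0.0860+0.0500) + (1/5)(0.4930+0.0860) + (1/5)(1.0000+0.4930)
  = 0.0034 + 0.0134 + 0.0272 + 0.1158 + 0.2986 = 0.4584
G = 1 − 0.4584 = 0.5416

0.542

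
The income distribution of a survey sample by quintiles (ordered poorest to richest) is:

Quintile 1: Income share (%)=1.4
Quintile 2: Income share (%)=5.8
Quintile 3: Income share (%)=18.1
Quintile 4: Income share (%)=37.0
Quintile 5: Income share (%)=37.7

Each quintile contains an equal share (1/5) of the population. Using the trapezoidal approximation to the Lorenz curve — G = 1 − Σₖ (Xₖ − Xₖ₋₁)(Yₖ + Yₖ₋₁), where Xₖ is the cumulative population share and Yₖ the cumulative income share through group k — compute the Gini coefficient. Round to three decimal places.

0.415

Cumulative income shares Yₖ: 0.0140, 0.0720, 0.2530, 0.6230, 1.0000
Σ (Xₖ−Xₖ₋₁)(Yₖ+Yₖ₋₁) = (1/5)(0.0140+0.0000) + (1/5)(0.0720+0.0140) + (1/5)(0.2530+0.0720) + (1/5)(0.6230+0.2530) + (1/5)(1.0000+0.6230)
  = 0.0028 + 0.0172 + 0.0650 + 0.1752 + 0.3246 = 0.5848
G = 1 − 0.5848 = 0.4152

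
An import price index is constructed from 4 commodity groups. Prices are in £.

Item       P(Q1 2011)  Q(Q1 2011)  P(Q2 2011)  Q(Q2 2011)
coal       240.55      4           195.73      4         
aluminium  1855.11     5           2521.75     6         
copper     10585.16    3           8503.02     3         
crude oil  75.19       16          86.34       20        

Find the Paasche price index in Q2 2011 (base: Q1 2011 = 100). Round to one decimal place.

Paasche price index uses current-period quantities as weights.
ΣP(Q2 2011)·Q(Q2 2011) = 195.73×4 + 2521.75×6 + 8503.02×3 + 86.34×20 = 782.92 + 15130.5 + 25509.06 + 1726.8 = 43149.28
ΣP(Q1 2011)·Q(Q2 2011) = 240.55×4 + 1855.11×6 + 10585.16×3 + 75.19×20 = 962.2 + 11130.66 + 31755.48 + 1503.8 = 45352.14
Index = 43149.28 / 45352.14 × 100 = 95.1428

95.1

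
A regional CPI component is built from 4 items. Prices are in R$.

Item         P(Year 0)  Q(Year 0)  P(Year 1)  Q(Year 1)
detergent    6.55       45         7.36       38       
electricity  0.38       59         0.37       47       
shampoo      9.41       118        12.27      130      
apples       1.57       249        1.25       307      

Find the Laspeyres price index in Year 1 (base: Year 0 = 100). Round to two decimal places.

116.15

Laspeyres price index uses base-period quantities as weights.
ΣP(Year 1)·Q(Year 0) = 7.36×45 + 0.37×59 + 12.27×118 + 1.25×249 = 331.2 + 21.83 + 1447.86 + 311.25 = 2112.14
ΣP(Year 0)·Q(Year 0) = 6.55×45 + 0.38×59 + 9.41×118 + 1.57×249 = 294.75 + 22.42 + 1110.38 + 390.93 = 1818.48
Index = 2112.14 / 1818.48 × 100 = 116.1487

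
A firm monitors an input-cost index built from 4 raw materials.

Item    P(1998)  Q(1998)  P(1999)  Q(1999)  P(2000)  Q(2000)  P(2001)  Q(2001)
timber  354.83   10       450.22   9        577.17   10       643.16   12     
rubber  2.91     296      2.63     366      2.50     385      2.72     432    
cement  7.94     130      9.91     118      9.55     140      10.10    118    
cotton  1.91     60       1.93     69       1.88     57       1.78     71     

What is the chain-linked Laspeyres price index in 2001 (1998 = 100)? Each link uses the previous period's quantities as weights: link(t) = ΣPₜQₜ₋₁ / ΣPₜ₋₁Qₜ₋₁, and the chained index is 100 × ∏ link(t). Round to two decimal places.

Link 1998→1999:
ΣP(1999)Q(1998) = 450.22×10 + 2.63×296 + 9.91×130 + 1.93×60 = 4502.2 + 778.48 + 1288.3 + 115.8 = 6684.78
ΣP(1998)Q(1998) = 354.83×10 + 2.91×296 + 7.94×130 + 1.91×60 = 3548.3 + 861.36 + 1032.2 + 114.6 = 5556.46
link = 6684.78/5556.46 = 1.203065
Link 1999→2000:
ΣP(2000)Q(1999) = 577.17×9 + 2.50×366 + 9.55×118 + 1.88×69 = 5194.53 + 915 + 1126.9 + 129.72 = 7366.15
ΣP(1999)Q(1999) = 450.22×9 + 2.63×366 + 9.91×118 + 1.93×69 = 4051.98 + 962.58 + 1169.38 + 133.17 = 6317.11
link = 7366.15/6317.11 = 1.166063
Link 2000→2001:
ΣP(2001)Q(2000) = 643.16×10 + 2.72×385 + 10.10×140 + 1.78×57 = 6431.6 + 1047.2 + 1414 + 101.46 = 8994.26
ΣP(2000)Q(2000) = 577.17×10 + 2.50×385 + 9.55×140 + 1.88×57 = 5771.7 + 962.5 + 1337 + 107.16 = 8178.36
link = 8994.26/8178.36 = 1.099763
Chained index = 100 × 1.203065 × 1.166063 × 1.099763 = 154.2802

154.28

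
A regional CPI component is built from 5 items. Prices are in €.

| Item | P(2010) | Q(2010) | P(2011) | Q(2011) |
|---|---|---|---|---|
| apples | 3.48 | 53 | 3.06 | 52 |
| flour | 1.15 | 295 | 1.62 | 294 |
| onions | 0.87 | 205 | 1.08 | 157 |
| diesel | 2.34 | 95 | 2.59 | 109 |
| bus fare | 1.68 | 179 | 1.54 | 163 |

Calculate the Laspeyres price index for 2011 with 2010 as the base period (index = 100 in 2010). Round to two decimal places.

Laspeyres price index uses base-period quantities as weights.
ΣP(2011)·Q(2010) = 3.06×53 + 1.62×295 + 1.08×205 + 2.59×95 + 1.54×179 = 162.18 + 477.9 + 221.4 + 246.05 + 275.66 = 1383.19
ΣP(2010)·Q(2010) = 3.48×53 + 1.15×295 + 0.87×205 + 2.34×95 + 1.68×179 = 184.44 + 339.25 + 178.35 + 222.3 + 300.72 = 1225.06
Index = 1383.19 / 1225.06 × 100 = 112.9079

112.91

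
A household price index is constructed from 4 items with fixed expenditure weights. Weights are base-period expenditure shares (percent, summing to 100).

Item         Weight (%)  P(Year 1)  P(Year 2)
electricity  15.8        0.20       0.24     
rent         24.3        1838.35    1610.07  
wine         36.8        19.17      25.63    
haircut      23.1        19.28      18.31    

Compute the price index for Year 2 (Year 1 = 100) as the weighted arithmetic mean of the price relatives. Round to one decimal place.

electricity: 15.8 × (0.24/0.20) = 15.8 × 1.200000 = 18.9600
rent: 24.3 × (1610.07/1838.35) = 24.3 × 0.875823 = 21.2825
wine: 36.8 × (25.63/19.17) = 36.8 × 1.336985 = 49.2010
haircut: 23.1 × (18.31/19.28) = 23.1 × 0.949689 = 21.9378
Index = Σ wᵢ·(p₁ᵢ/p₀ᵢ) = 18.9600 + 21.2825 + 49.2010 + 21.9378 = 111.3814

111.4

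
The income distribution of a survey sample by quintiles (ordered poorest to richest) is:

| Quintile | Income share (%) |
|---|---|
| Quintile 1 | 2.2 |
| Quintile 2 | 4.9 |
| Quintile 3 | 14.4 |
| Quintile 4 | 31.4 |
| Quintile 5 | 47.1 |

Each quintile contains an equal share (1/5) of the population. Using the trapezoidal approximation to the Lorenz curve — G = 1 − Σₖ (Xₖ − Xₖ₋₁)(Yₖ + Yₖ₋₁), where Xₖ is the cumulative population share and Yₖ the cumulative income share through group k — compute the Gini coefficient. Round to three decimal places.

Cumulative income shares Yₖ: 0.0220, 0.0710, 0.2150, 0.5290, 1.0000
Σ (Xₖ−Xₖ₋₁)(Yₖ+Yₖ₋₁) = (1/5)(0.0220+0.0000) + (1/5)(0.0710+0.0220) + (1/5)(0.2150+0.0710) + (1/5)(0.5290+0.2150) + (1/5)(1.0000+0.5290)
  = 0.0044 + 0.0186 + 0.0572 + 0.1488 + 0.3058 = 0.5348
G = 1 − 0.5348 = 0.4652

0.465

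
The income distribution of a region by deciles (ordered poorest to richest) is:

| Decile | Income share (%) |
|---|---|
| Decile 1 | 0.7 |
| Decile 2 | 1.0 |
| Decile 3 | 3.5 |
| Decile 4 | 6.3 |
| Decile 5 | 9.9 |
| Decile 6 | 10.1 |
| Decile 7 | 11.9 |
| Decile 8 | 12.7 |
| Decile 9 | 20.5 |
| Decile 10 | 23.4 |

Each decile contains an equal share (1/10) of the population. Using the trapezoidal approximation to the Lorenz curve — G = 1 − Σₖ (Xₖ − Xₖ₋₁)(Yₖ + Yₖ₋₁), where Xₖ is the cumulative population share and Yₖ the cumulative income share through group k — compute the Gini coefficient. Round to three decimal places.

0.404

Cumulative income shares Yₖ: 0.0070, 0.0170, 0.0520, 0.1150, 0.2140, 0.3150, 0.4340, 0.5610, 0.7660, 1.0000
Σ (Xₖ−Xₖ₋₁)(Yₖ+Yₖ₋₁) = (1/10)(0.0070+0.0000) + (1/10)(0.0170+0.0070) + (1/10)(0.0520+0.0170) + (1/10)(0.1150+0.0520) + (1/10)(0.2140+0.1150) + (1/10)(0.3150+0.2140) + (1/10)(0.4340+0.3150) + (1/10)(0.5610+0.4340) + (1/10)(0.7660+0.5610) + (1/10)(1.0000+0.7660)
  = 0.0007 + 0.0024 + 0.0069 + 0.0167 + 0.0329 + 0.0529 + 0.0749 + 0.0995 + 0.1327 + 0.1766 = 0.5962
G = 1 − 0.5962 = 0.4038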